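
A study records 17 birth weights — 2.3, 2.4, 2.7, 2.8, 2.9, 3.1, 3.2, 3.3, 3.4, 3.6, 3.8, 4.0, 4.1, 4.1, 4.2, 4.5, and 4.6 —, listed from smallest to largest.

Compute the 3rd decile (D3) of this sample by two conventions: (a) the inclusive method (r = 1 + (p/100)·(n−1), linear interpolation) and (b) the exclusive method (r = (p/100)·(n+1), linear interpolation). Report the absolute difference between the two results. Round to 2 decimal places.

n = 17.
(a) r = 5.8; between ranks 5 (2.9) and 6 (3.1): 3.06.
(b) r = 5.4; between ranks 5 (2.9) and 6 (3.1): 2.98.
|3.06 − 2.98| = 0.08.

0.08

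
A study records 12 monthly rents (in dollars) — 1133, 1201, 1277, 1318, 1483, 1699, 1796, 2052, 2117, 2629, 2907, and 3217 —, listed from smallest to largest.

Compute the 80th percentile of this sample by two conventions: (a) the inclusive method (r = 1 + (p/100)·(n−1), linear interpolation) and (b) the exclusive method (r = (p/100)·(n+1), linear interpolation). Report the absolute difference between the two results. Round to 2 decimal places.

213.60

n = 12.
(a) r = 9.8; between ranks 9 (2117) and 10 (2629): 2526.6.
(b) r = 10.4; between ranks 10 (2629) and 11 (2907): 2740.2.
|2526.6 − 2740.2| = 213.6.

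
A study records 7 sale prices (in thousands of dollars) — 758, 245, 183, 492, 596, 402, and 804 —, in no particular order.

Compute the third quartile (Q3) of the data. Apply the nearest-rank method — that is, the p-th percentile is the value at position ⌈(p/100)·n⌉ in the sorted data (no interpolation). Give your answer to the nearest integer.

758

Sorted: 183, 245, 402, 492, 596, 758, 804.
n = 7.
Position = ⌈75/100 · 7⌉ = ⌈5.25⌉ = 6.
The value at rank 6 is 758.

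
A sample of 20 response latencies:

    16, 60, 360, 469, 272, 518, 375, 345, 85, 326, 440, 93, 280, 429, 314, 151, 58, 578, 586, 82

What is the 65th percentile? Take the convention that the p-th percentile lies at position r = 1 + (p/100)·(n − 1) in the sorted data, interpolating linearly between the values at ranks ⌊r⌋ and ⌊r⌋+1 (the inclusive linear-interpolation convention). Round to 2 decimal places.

Sorted: 16, 58, 60, 82, 85, 93, 151, 272, 280, 314, 326, 345, 360, 375, 429, 440, 469, 518, 578, 586.
n = 20.
r = 1 + (65/100)·(20 − 1) = 1 + 12.35 = 13.35.
Rank 13 is 360 and rank 14 is 375.
Interpolate: 360 + 0.35·(375 − 360) = 360 + 0.35·15 = 365.25.

365.25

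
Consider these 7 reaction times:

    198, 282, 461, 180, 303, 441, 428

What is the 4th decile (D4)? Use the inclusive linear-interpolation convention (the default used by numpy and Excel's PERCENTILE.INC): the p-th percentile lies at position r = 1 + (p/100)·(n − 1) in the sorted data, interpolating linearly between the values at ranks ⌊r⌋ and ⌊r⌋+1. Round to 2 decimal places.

290.40

Sorted: 180, 198, 282, 303, 428, 441, 461.
n = 7.
r = 1 + (40/100)·(7 − 1) = 1 + 2.4 = 3.4.
Rank 3 is 282 and rank 4 is 303.
Interpolate: 282 + 0.4·(303 − 282) = 282 + 0.4·21 = 290.4.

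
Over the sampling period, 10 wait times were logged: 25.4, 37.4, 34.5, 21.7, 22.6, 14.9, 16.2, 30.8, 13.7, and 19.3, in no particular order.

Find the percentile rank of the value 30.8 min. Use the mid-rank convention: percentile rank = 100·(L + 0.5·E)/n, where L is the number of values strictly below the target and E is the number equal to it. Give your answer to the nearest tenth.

75.0

Sorted: 13.7, 14.9, 16.2, 19.3, 21.7, 22.6, 25.4, 30.8, 34.5, 37.4.
Count below 30.8: L = 7; count equal: E = 1; n = 10.
Percentile rank = 100·(7 + 0.5·1)/10 = 100·7.5/10 = 75.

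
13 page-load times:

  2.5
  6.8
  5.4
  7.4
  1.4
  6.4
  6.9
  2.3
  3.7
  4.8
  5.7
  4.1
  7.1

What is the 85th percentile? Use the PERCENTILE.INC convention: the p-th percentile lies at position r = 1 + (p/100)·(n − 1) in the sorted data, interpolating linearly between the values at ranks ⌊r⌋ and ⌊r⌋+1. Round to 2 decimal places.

Sorted: 1.4, 2.3, 2.5, 3.7, 4.1, 4.8, 5.4, 5.7, 6.4, 6.8, 6.9, 7.1, 7.4.
n = 13.
r = 1 + (85/100)·(13 − 1) = 1 + 10.2 = 11.2.
Rank 11 is 6.9 and rank 12 is 7.1.
Interpolate: 6.9 + 0.2·(7.1 − 6.9) = 6.9 + 0.2·0.2 = 6.94.

6.94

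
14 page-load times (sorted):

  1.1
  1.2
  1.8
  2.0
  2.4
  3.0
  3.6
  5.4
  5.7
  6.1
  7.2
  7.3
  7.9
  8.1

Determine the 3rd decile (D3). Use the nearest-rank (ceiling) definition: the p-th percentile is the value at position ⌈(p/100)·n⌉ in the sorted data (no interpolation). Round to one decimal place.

n = 14.
Position = ⌈30/100 · 14⌉ = ⌈4.2⌉ = 5.
The value at rank 5 is 2.4.

2.4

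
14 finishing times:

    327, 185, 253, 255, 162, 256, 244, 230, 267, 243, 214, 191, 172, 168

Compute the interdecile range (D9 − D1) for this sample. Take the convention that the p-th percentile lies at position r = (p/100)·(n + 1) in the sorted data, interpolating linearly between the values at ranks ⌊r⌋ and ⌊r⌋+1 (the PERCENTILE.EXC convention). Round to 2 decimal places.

132.00

Sorted: 162, 168, 172, 185, 191, 214, 230, 243, 244, 253, 255, 256, 267, 327.
n = 14.
P10: r = 1.5; ranks 1–2 are 162, 168; interpolating gives 165.
P90: r = 13.5; ranks 13–14 are 267, 327; interpolating gives 297.
Difference: 297 − 165 = 132.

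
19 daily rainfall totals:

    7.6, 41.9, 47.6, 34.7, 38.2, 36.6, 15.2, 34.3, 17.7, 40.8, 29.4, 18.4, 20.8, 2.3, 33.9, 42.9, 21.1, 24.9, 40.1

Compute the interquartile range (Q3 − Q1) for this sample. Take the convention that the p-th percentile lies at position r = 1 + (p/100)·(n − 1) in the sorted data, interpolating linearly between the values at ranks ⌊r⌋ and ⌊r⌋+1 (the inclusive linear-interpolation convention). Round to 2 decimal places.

Sorted: 2.3, 7.6, 15.2, 17.7, 18.4, 20.8, 21.1, 24.9, 29.4, 33.9, 34.3, 34.7, 36.6, 38.2, 40.1, 40.8, 41.9, 42.9, 47.6.
n = 19.
P25: r = 5.5; ranks 5–6 are 18.4, 20.8; interpolating gives 19.6.
P75: r = 14.5; ranks 14–15 are 38.2, 40.1; interpolating gives 39.15.
Difference: 39.15 − 19.6 = 19.55.

19.55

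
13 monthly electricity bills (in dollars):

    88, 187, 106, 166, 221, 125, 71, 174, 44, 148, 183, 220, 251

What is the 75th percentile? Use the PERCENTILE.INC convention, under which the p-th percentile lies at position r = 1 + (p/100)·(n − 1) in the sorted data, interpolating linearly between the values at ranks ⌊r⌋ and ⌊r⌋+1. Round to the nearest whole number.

Sorted: 44, 71, 88, 106, 125, 148, 166, 174, 183, 187, 220, 221, 251.
n = 13.
r = 1 + (75/100)·(13 − 1) = 1 + 9 = 10.
r is an integer, so P75 is the value at rank 10: 187.

187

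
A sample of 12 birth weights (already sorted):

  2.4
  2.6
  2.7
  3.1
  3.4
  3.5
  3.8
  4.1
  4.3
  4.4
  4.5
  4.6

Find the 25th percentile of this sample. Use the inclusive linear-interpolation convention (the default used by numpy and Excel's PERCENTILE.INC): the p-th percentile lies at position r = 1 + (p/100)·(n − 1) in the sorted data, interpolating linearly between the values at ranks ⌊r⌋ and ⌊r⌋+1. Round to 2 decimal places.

3.00

n = 12.
r = 1 + (25/100)·(12 − 1) = 1 + 2.75 = 3.75.
Rank 3 is 2.7 and rank 4 is 3.1.
Interpolate: 2.7 + 0.75·(3.1 − 2.7) = 2.7 + 0.75·0.4 = 3.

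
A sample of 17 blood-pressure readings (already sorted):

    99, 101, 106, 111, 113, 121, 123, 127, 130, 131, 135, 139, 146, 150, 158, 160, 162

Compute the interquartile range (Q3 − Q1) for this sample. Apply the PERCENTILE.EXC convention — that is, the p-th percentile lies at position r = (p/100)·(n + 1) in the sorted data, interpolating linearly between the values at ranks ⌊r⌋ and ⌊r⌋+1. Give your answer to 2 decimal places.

36.00

n = 17.
P25: r = 4.5; ranks 4–5 are 111, 113; interpolating gives 112.
P75: r = 13.5; ranks 13–14 are 146, 150; interpolating gives 148.
Difference: 148 − 112 = 36.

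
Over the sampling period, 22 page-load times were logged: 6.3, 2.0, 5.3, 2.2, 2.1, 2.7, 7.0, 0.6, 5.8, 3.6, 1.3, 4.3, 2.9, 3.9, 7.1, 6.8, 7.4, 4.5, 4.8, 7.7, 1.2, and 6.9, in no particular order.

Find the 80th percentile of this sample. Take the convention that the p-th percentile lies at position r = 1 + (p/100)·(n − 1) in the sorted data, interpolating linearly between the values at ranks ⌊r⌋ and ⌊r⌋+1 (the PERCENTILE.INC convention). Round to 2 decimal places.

Sorted: 0.6, 1.2, 1.3, 2.0, 2.1, 2.2, 2.7, 2.9, 3.6, 3.9, 4.3, 4.5, 4.8, 5.3, 5.8, 6.3, 6.8, 6.9, 7.0, 7.1, 7.4, 7.7.
n = 22.
r = 1 + (80/100)·(22 − 1) = 1 + 16.8 = 17.8.
Rank 17 is 6.8 and rank 18 is 6.9.
Interpolate: 6.8 + 0.8·(6.9 − 6.8) = 6.8 + 0.8·0.1 = 6.88.

6.88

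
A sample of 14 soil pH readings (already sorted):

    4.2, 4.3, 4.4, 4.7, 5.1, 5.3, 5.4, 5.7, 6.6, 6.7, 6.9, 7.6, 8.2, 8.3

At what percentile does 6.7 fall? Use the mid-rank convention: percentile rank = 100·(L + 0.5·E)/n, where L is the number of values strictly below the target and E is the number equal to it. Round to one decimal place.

Count below 6.7: L = 9; count equal: E = 1; n = 14.
Percentile rank = 100·(9 + 0.5·1)/14 = 100·9.5/14 = 67.86.

67.9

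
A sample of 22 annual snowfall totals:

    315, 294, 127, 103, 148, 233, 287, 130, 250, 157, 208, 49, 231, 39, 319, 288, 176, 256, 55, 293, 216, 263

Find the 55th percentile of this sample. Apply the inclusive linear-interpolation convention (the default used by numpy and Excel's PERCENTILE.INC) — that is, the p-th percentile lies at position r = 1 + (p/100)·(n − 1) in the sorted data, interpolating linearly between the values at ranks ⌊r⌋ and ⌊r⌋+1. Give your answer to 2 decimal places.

Sorted: 39, 49, 55, 103, 127, 130, 148, 157, 176, 208, 216, 231, 233, 250, 256, 263, 287, 288, 293, 294, 315, 319.
n = 22.
r = 1 + (55/100)·(22 − 1) = 1 + 11.55 = 12.55.
Rank 12 is 231 and rank 13 is 233.
Interpolate: 231 + 0.55·(233 − 231) = 231 + 0.55·2 = 232.1.

232.10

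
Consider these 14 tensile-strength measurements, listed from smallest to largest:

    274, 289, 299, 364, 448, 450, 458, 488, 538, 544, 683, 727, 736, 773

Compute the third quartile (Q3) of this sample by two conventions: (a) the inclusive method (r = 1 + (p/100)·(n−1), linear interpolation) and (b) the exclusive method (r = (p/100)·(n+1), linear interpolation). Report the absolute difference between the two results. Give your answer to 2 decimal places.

45.75

n = 14.
(a) r = 10.75; between ranks 10 (544) and 11 (683): 648.25.
(b) r = 11.25; between ranks 11 (683) and 12 (727): 694.
|648.25 − 694| = 45.75.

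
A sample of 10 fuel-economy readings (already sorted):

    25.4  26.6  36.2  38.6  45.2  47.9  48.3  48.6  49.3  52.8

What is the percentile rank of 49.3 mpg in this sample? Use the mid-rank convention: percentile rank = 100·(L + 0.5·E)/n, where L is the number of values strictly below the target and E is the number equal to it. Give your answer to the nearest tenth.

85.0

Count below 49.3: L = 8; count equal: E = 1; n = 10.
Percentile rank = 100·(8 + 0.5·1)/10 = 100·8.5/10 = 85.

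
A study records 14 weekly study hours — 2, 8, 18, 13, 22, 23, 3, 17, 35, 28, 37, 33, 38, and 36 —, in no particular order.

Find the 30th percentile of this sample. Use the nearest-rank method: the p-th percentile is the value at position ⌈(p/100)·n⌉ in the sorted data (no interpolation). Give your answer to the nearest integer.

17

Sorted: 2, 3, 8, 13, 17, 18, 22, 23, 28, 33, 35, 36, 37, 38.
n = 14.
Position = ⌈30/100 · 14⌉ = ⌈4.2⌉ = 5.
The value at rank 5 is 17.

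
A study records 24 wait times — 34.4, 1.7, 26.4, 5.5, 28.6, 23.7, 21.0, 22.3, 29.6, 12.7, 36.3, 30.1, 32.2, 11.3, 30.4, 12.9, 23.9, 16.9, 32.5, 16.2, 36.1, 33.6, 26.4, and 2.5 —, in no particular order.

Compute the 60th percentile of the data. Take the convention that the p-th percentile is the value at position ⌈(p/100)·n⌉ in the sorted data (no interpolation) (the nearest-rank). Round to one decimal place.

28.6

Sorted: 1.7, 2.5, 5.5, 11.3, 12.7, 12.9, 16.2, 16.9, 21.0, 22.3, 23.7, 23.9, 26.4, 26.4, 28.6, 29.6, 30.1, 30.4, 32.2, 32.5, 33.6, 34.4, 36.1, 36.3.
n = 24.
Position = ⌈60/100 · 24⌉ = ⌈14.4⌉ = 15.
The value at rank 15 is 28.6.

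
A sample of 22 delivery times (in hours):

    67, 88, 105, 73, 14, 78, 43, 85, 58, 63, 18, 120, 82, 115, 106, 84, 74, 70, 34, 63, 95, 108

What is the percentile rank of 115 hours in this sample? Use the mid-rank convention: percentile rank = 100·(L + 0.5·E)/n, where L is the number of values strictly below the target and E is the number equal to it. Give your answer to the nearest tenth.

Sorted: 14, 18, 34, 43, 58, 63, 63, 67, 70, 73, 74, 78, 82, 84, 85, 88, 95, 105, 106, 108, 115, 120.
Count below 115: L = 20; count equal: E = 1; n = 22.
Percentile rank = 100·(20 + 0.5·1)/22 = 100·20.5/22 = 93.18.

93.2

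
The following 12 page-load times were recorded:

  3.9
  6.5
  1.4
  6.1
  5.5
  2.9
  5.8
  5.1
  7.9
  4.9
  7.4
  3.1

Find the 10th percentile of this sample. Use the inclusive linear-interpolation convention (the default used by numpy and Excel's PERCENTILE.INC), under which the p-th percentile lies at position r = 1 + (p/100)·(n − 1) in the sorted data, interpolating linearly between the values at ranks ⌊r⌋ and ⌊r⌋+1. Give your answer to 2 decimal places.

2.92

Sorted: 1.4, 2.9, 3.1, 3.9, 4.9, 5.1, 5.5, 5.8, 6.1, 6.5, 7.4, 7.9.
n = 12.
r = 1 + (10/100)·(12 − 1) = 1 + 1.1 = 2.1.
Rank 2 is 2.9 and rank 3 is 3.1.
Interpolate: 2.9 + 0.1·(3.1 − 2.9) = 2.9 + 0.1·0.2 = 2.92.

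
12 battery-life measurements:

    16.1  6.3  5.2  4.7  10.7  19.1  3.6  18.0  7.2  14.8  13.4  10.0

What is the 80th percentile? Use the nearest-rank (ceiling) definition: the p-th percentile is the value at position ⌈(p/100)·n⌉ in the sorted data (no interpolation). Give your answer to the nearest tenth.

Sorted: 3.6, 4.7, 5.2, 6.3, 7.2, 10.0, 10.7, 13.4, 14.8, 16.1, 18.0, 19.1.
n = 12.
Position = ⌈80/100 · 12⌉ = ⌈9.6⌉ = 10.
The value at rank 10 is 16.1.

16.1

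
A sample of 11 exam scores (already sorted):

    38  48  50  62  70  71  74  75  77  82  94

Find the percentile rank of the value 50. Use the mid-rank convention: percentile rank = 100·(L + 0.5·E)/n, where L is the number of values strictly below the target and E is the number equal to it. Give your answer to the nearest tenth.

22.7

Count below 50: L = 2; count equal: E = 1; n = 11.
Percentile rank = 100·(2 + 0.5·1)/11 = 100·2.5/11 = 22.73.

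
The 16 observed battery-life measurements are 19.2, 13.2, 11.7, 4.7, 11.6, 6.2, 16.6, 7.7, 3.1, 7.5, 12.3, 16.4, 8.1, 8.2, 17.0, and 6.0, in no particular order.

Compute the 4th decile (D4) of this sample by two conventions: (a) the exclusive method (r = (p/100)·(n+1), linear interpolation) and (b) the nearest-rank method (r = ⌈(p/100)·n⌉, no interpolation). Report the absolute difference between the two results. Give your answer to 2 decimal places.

0.08

Sorted: 3.1, 4.7, 6.0, 6.2, 7.5, 7.7, 8.1, 8.2, 11.6, 11.7, 12.3, 13.2, 16.4, 16.6, 17.0, 19.2.
n = 16.
(a) r = 6.8; between ranks 6 (7.7) and 7 (8.1): 8.02.
(b) the nearest-rank method: rank 7 → 8.1.
|8.02 − 8.1| = 0.08.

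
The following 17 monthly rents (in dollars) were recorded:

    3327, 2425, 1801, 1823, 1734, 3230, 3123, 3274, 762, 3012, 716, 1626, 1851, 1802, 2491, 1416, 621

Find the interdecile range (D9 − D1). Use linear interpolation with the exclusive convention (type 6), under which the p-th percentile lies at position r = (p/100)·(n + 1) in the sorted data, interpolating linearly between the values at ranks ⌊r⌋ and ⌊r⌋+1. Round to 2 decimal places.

2587.60

Sorted: 621, 716, 762, 1416, 1626, 1734, 1801, 1802, 1823, 1851, 2425, 2491, 3012, 3123, 3230, 3274, 3327.
n = 17.
P10: r = 1.8; ranks 1–2 are 621, 716; interpolating gives 697.
P90: r = 16.2; ranks 16–17 are 3274, 3327; interpolating gives 3284.6.
Difference: 3284.6 − 697 = 2587.6.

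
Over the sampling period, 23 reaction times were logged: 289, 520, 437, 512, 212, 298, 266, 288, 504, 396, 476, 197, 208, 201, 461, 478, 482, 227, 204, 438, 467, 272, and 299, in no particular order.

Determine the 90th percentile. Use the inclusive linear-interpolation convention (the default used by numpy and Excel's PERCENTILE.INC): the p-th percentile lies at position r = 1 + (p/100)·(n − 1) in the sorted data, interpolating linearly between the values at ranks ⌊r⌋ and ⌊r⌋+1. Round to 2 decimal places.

499.60

Sorted: 197, 201, 204, 208, 212, 227, 266, 272, 288, 289, 298, 299, 396, 437, 438, 461, 467, 476, 478, 482, 504, 512, 520.
n = 23.
r = 1 + (90/100)·(23 − 1) = 1 + 19.8 = 20.8.
Rank 20 is 482 and rank 21 is 504.
Interpolate: 482 + 0.8·(504 − 482) = 482 + 0.8·22 = 499.6.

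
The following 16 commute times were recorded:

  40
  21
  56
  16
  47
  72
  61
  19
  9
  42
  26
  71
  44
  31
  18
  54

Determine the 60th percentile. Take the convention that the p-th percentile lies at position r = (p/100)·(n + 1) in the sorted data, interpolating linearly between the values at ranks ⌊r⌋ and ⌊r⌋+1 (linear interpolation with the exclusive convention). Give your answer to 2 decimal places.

44.60

Sorted: 9, 16, 18, 19, 21, 26, 31, 40, 42, 44, 47, 54, 56, 61, 71, 72.
n = 16.
r = (60/100)·(16 + 1) = 10.2.
Rank 10 is 44 and rank 11 is 47.
Interpolate: 44 + 0.2·(47 − 44) = 44 + 0.2·3 = 44.6.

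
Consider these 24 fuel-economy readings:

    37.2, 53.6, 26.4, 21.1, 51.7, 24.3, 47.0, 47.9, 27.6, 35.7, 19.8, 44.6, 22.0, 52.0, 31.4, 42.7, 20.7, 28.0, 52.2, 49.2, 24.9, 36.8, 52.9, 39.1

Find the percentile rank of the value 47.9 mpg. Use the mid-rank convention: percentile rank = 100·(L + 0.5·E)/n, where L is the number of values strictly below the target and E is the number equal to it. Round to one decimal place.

Sorted: 19.8, 20.7, 21.1, 22.0, 24.3, 24.9, 26.4, 27.6, 28.0, 31.4, 35.7, 36.8, 37.2, 39.1, 42.7, 44.6, 47.0, 47.9, 49.2, 51.7, 52.0, 52.2, 52.9, 53.6.
Count below 47.9: L = 17; count equal: E = 1; n = 24.
Percentile rank = 100·(17 + 0.5·1)/24 = 100·17.5/24 = 72.92.

72.9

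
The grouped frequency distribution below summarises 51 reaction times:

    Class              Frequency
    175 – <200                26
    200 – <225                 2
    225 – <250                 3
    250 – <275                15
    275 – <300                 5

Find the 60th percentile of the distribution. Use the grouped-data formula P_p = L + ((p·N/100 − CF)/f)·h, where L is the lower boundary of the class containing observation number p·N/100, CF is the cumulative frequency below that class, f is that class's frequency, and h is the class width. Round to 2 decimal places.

246.67

N = 51; target position k = 60/100 · 51 = 30.6.
Cumulative frequencies: 26, 28, 31, 46, 51.
Observation 30.6 falls in the class 225 – <250.
L = 225, CF = 28, f = 3, h = 25.
P60 = 225 + ((30.6 − 28)/3)·25 = 225 + 21.6667 = 246.667.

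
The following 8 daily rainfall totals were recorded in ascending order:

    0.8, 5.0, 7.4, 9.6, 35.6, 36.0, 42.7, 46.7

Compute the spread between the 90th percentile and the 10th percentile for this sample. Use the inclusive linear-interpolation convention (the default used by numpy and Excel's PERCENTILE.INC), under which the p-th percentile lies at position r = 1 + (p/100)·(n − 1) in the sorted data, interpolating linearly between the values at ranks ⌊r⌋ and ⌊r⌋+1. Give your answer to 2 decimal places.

40.16

n = 8.
P10: r = 1.7; ranks 1–2 are 0.8, 5.0; interpolating gives 3.74.
P90: r = 7.3; ranks 7–8 are 42.7, 46.7; interpolating gives 43.9.
Difference: 43.9 − 3.74 = 40.16.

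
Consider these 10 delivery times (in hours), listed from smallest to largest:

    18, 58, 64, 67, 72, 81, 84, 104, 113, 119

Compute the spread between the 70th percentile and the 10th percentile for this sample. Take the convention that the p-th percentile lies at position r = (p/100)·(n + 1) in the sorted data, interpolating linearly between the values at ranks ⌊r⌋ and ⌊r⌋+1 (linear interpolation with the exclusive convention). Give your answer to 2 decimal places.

n = 10.
P10: r = 1.1; ranks 1–2 are 18, 58; interpolating gives 22.
P70: r = 7.7; ranks 7–8 are 84, 104; interpolating gives 98.
Difference: 98 − 22 = 76.

76.00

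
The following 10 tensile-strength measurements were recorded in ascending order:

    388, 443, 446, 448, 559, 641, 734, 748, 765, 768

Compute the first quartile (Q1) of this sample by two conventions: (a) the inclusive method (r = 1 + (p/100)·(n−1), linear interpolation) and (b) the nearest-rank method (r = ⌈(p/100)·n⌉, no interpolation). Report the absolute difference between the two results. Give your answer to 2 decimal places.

n = 10.
(a) r = 3.25; between ranks 3 (446) and 4 (448): 446.5.
(b) the nearest-rank method: rank 3 → 446.
|446.5 − 446| = 0.5.

0.50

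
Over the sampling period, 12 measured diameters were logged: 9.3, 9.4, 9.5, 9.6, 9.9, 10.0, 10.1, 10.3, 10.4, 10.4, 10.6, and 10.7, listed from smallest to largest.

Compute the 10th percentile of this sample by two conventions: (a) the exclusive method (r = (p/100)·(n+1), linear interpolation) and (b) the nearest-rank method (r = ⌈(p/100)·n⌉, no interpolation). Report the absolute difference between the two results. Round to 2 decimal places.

0.07

n = 12.
(a) r = 1.3; between ranks 1 (9.3) and 2 (9.4): 9.33.
(b) the nearest-rank method: rank 2 → 9.4.
|9.33 − 9.4| = 0.07.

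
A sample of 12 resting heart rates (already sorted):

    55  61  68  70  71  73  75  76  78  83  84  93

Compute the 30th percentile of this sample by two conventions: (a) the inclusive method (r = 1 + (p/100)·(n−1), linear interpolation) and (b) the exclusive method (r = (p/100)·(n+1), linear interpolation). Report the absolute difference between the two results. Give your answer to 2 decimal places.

0.50

n = 12.
(a) r = 4.3; between ranks 4 (70) and 5 (71): 70.3.
(b) r = 3.9; between ranks 3 (68) and 4 (70): 69.8.
|70.3 − 69.8| = 0.5.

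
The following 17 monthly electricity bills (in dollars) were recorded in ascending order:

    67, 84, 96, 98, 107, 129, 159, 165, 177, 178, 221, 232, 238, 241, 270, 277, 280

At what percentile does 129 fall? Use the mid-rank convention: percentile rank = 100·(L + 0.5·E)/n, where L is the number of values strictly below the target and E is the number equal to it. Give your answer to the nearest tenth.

32.4

Count below 129: L = 5; count equal: E = 1; n = 17.
Percentile rank = 100·(5 + 0.5·1)/17 = 100·5.5/17 = 32.35.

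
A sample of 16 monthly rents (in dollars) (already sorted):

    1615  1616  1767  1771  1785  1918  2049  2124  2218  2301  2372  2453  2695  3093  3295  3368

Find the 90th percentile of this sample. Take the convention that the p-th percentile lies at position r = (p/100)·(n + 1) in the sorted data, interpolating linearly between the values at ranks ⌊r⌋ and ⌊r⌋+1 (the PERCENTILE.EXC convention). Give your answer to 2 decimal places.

3316.90

n = 16.
r = (90/100)·(16 + 1) = 15.3.
Rank 15 is 3295 and rank 16 is 3368.
Interpolate: 3295 + 0.3·(3368 − 3295) = 3295 + 0.3·73 = 3316.9.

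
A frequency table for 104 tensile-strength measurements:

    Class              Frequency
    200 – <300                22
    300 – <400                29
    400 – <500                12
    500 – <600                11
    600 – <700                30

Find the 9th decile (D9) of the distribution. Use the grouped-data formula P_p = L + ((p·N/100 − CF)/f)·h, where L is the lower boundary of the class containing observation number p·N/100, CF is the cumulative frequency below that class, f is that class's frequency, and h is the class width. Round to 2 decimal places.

N = 104; target position k = 90/100 · 104 = 93.6.
Cumulative frequencies: 22, 51, 63, 74, 104.
Observation 93.6 falls in the class 600 – <700.
L = 600, CF = 74, f = 30, h = 100.
P90 = 600 + ((93.6 − 74)/30)·100 = 600 + 65.3333 = 665.333.

665.33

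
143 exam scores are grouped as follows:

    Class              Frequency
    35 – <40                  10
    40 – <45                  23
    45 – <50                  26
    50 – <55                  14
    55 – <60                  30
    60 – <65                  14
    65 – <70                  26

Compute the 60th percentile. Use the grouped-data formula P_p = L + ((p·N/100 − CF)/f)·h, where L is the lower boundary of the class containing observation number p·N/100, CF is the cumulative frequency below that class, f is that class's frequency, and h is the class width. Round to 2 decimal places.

57.13

N = 143; target position k = 60/100 · 143 = 85.8.
Cumulative frequencies: 10, 33, 59, 73, 103, 117, 143.
Observation 85.8 falls in the class 55 – <60.
L = 55, CF = 73, f = 30, h = 5.
P60 = 55 + ((85.8 − 73)/30)·5 = 55 + 2.13333 = 57.1333.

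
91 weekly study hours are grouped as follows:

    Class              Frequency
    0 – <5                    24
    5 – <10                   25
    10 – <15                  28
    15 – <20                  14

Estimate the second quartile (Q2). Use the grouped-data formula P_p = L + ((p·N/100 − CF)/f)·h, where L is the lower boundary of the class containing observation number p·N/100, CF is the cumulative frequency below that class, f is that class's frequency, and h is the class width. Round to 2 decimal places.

9.30

N = 91; target position k = 50/100 · 91 = 45.5.
Cumulative frequencies: 24, 49, 77, 91.
Observation 45.5 falls in the class 5 – <10.
L = 5, CF = 24, f = 25, h = 5.
P50 = 5 + ((45.5 − 24)/25)·5 = 5 + 4.3 = 9.3.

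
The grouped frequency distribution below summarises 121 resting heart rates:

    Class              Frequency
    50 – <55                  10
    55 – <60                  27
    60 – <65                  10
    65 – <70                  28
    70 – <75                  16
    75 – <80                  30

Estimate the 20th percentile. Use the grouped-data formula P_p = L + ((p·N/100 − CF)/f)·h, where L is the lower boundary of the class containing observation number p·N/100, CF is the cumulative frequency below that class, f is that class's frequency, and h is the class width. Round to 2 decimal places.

57.63

N = 121; target position k = 20/100 · 121 = 24.2.
Cumulative frequencies: 10, 37, 47, 75, 91, 121.
Observation 24.2 falls in the class 55 – <60.
L = 55, CF = 10, f = 27, h = 5.
P20 = 55 + ((24.2 − 10)/27)·5 = 55 + 2.62963 = 57.6296.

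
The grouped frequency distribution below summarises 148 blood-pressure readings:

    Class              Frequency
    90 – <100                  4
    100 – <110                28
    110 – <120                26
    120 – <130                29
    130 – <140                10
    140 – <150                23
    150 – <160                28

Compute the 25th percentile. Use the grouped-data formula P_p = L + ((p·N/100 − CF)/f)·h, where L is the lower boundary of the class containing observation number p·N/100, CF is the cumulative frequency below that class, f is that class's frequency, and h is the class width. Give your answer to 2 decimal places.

111.92

N = 148; target position k = 25/100 · 148 = 37.
Cumulative frequencies: 4, 32, 58, 87, 97, 120, 148.
Observation 37 falls in the class 110 – <120.
L = 110, CF = 32, f = 26, h = 10.
P25 = 110 + ((37 − 32)/26)·10 = 110 + 1.92308 = 111.923.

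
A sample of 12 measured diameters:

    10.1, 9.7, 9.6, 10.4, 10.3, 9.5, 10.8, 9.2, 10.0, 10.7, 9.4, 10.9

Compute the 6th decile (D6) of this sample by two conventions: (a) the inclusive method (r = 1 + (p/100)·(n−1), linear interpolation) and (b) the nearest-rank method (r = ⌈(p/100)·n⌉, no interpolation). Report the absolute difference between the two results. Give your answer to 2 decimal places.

Sorted: 9.2, 9.4, 9.5, 9.6, 9.7, 10.0, 10.1, 10.3, 10.4, 10.7, 10.8, 10.9.
n = 12.
(a) r = 7.6; between ranks 7 (10.1) and 8 (10.3): 10.22.
(b) the nearest-rank method: rank 8 → 10.3.
|10.22 − 10.3| = 0.08.

0.08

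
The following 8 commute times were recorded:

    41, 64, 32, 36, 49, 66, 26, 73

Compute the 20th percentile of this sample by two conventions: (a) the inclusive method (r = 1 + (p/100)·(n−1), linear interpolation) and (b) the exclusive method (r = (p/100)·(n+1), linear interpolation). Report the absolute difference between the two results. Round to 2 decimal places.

2.80

Sorted: 26, 32, 36, 41, 49, 64, 66, 73.
n = 8.
(a) r = 2.4; between ranks 2 (32) and 3 (36): 33.6.
(b) r = 1.8; between ranks 1 (26) and 2 (32): 30.8.
|33.6 − 30.8| = 2.8.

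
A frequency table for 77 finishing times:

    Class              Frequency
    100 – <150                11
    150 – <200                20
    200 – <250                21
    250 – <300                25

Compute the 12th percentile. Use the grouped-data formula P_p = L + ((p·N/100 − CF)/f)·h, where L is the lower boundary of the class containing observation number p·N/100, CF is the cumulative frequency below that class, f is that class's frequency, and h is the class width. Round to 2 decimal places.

142.00

N = 77; target position k = 12/100 · 77 = 9.24.
Cumulative frequencies: 11, 31, 52, 77.
Observation 9.24 falls in the class 100 – <150.
L = 100, CF = 0, f = 11, h = 50.
P12 = 100 + ((9.24 − 0)/11)·50 = 100 + 42 = 142.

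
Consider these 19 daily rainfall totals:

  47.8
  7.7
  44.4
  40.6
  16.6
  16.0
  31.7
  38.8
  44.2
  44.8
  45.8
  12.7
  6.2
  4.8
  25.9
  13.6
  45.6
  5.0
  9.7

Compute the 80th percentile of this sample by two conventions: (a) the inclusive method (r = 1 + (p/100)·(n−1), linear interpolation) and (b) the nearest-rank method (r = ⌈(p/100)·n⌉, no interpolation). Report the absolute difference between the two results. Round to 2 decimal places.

0.24

Sorted: 4.8, 5.0, 6.2, 7.7, 9.7, 12.7, 13.6, 16.0, 16.6, 25.9, 31.7, 38.8, 40.6, 44.2, 44.4, 44.8, 45.6, 45.8, 47.8.
n = 19.
(a) r = 15.4; between ranks 15 (44.4) and 16 (44.8): 44.56.
(b) the nearest-rank method: rank 16 → 44.8.
|44.56 − 44.8| = 0.24.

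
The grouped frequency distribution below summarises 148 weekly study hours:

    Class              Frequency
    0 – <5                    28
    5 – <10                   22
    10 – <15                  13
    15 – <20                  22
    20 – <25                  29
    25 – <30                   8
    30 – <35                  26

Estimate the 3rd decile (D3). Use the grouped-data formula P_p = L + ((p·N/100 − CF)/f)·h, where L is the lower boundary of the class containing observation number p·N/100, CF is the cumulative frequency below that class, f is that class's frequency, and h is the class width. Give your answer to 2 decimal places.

8.73

N = 148; target position k = 30/100 · 148 = 44.4.
Cumulative frequencies: 28, 50, 63, 85, 114, 122, 148.
Observation 44.4 falls in the class 5 – <10.
L = 5, CF = 28, f = 22, h = 5.
P30 = 5 + ((44.4 − 28)/22)·5 = 5 + 3.72727 = 8.72727.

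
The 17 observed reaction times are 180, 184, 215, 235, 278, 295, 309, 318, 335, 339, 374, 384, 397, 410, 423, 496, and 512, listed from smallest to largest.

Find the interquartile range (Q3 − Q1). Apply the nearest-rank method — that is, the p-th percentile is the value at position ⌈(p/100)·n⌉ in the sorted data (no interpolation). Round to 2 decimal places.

n = 17.
P25: rank ⌈25/100·17⌉ = 5 → 278.
P75: rank ⌈75/100·17⌉ = 13 → 397.
Difference: 397 − 278 = 119.

119.00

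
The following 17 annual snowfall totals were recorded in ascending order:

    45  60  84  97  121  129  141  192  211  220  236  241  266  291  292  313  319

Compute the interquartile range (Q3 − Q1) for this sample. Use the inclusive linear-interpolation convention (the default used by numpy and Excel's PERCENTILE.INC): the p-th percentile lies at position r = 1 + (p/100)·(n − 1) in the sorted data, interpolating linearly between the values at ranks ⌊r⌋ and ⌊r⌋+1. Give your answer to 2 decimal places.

145.00

n = 17.
P25: r = 5 (integer) → 121.
P75: r = 13 (integer) → 266.
Difference: 266 − 121 = 145.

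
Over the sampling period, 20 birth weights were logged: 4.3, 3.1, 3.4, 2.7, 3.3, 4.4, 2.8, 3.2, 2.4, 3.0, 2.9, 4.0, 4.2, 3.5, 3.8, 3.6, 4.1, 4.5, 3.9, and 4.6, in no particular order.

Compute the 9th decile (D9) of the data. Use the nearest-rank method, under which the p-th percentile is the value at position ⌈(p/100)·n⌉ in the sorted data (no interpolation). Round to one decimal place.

4.4

Sorted: 2.4, 2.7, 2.8, 2.9, 3.0, 3.1, 3.2, 3.3, 3.4, 3.5, 3.6, 3.8, 3.9, 4.0, 4.1, 4.2, 4.3, 4.4, 4.5, 4.6.
n = 20.
Position = ⌈90/100 · 20⌉ = ⌈18⌉ = 18.
The value at rank 18 is 4.4.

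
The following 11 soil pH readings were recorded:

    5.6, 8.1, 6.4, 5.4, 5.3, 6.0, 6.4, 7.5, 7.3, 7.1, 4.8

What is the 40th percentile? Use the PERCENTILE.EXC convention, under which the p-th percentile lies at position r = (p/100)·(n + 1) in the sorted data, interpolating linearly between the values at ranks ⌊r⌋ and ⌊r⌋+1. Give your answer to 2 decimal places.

Sorted: 4.8, 5.3, 5.4, 5.6, 6.0, 6.4, 6.4, 7.1, 7.3, 7.5, 8.1.
n = 11.
r = (40/100)·(11 + 1) = 4.8.
Rank 4 is 5.6 and rank 5 is 6.0.
Interpolate: 5.6 + 0.8·(6.0 − 5.6) = 5.6 + 0.8·0.4 = 5.92.

5.92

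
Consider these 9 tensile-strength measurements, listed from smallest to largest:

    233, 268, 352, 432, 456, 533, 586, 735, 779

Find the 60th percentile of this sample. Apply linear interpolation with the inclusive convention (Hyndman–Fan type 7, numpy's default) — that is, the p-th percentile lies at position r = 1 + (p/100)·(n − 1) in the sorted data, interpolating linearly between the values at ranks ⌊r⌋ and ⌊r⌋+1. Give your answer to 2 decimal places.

517.60

n = 9.
r = 1 + (60/100)·(9 − 1) = 1 + 4.8 = 5.8.
Rank 5 is 456 and rank 6 is 533.
Interpolate: 456 + 0.8·(533 − 456) = 456 + 0.8·77 = 517.6.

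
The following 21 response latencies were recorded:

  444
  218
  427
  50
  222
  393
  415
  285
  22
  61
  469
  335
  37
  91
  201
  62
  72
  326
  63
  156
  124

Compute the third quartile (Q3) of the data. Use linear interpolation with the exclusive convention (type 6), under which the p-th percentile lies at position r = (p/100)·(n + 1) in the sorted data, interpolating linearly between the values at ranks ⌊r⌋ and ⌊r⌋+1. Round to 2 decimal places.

364.00

Sorted: 22, 37, 50, 61, 62, 63, 72, 91, 124, 156, 201, 218, 222, 285, 326, 335, 393, 415, 427, 444, 469.
n = 21.
r = (75/100)·(21 + 1) = 16.5.
Rank 16 is 335 and rank 17 is 393.
Interpolate: 335 + 0.5·(393 − 335) = 335 + 0.5·58 = 364.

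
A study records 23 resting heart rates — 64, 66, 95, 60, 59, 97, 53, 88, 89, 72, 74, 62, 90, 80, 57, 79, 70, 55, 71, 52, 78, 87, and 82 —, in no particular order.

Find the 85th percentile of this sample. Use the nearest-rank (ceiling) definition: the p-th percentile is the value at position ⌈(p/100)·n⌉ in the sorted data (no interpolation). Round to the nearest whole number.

Sorted: 52, 53, 55, 57, 59, 60, 62, 64, 66, 70, 71, 72, 74, 78, 79, 80, 82, 87, 88, 89, 90, 95, 97.
n = 23.
Position = ⌈85/100 · 23⌉ = ⌈19.55⌉ = 20.
The value at rank 20 is 89.

89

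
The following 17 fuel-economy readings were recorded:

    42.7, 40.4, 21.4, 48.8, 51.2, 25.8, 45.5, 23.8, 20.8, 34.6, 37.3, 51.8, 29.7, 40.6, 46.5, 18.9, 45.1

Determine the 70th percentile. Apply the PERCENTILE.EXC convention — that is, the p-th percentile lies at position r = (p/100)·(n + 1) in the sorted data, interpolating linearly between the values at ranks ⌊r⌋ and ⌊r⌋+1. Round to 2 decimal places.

Sorted: 18.9, 20.8, 21.4, 23.8, 25.8, 29.7, 34.6, 37.3, 40.4, 40.6, 42.7, 45.1, 45.5, 46.5, 48.8, 51.2, 51.8.
n = 17.
r = (70/100)·(17 + 1) = 12.6.
Rank 12 is 45.1 and rank 13 is 45.5.
Interpolate: 45.1 + 0.6·(45.5 − 45.1) = 45.1 + 0.6·0.4 = 45.34.

45.34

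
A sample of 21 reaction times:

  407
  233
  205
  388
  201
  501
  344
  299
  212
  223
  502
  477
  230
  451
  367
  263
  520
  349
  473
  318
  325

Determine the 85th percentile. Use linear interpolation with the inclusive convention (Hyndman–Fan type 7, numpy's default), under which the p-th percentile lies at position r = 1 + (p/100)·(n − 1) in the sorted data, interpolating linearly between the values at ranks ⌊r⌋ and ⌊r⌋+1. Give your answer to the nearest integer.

477

Sorted: 201, 205, 212, 223, 230, 233, 263, 299, 318, 325, 344, 349, 367, 388, 407, 451, 473, 477, 501, 502, 520.
n = 21.
r = 1 + (85/100)·(21 − 1) = 1 + 17 = 18.
r is an integer, so P85 is the value at rank 18: 477.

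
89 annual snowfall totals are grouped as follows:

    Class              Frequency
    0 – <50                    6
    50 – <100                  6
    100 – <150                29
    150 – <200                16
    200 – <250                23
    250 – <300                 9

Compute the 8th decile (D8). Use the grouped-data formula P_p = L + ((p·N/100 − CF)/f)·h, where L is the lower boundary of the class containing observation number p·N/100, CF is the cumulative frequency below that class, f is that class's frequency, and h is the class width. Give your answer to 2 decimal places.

N = 89; target position k = 80/100 · 89 = 71.2.
Cumulative frequencies: 6, 12, 41, 57, 80, 89.
Observation 71.2 falls in the class 200 – <250.
L = 200, CF = 57, f = 23, h = 50.
P80 = 200 + ((71.2 − 57)/23)·50 = 200 + 30.8696 = 230.87.

230.87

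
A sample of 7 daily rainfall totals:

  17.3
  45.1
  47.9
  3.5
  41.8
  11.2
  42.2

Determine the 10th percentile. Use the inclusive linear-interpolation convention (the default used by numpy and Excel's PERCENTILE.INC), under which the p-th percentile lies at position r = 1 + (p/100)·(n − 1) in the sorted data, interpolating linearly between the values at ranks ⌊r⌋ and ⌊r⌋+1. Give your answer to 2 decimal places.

8.12

Sorted: 3.5, 11.2, 17.3, 41.8, 42.2, 45.1, 47.9.
n = 7.
r = 1 + (10/100)·(7 − 1) = 1 + 0.6 = 1.6.
Rank 1 is 3.5 and rank 2 is 11.2.
Interpolate: 3.5 + 0.6·(11.2 − 3.5) = 3.5 + 0.6·7.7 = 8.12.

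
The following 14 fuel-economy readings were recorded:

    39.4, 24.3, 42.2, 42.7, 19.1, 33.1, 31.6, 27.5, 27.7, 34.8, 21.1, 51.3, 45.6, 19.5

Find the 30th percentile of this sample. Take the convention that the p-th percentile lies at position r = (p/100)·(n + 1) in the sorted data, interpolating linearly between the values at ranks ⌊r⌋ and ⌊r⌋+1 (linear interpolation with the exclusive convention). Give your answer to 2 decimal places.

25.90

Sorted: 19.1, 19.5, 21.1, 24.3, 27.5, 27.7, 31.6, 33.1, 34.8, 39.4, 42.2, 42.7, 45.6, 51.3.
n = 14.
r = (30/100)·(14 + 1) = 4.5.
Rank 4 is 24.3 and rank 5 is 27.5.
Interpolate: 24.3 + 0.5·(27.5 − 24.3) = 24.3 + 0.5·3.2 = 25.9.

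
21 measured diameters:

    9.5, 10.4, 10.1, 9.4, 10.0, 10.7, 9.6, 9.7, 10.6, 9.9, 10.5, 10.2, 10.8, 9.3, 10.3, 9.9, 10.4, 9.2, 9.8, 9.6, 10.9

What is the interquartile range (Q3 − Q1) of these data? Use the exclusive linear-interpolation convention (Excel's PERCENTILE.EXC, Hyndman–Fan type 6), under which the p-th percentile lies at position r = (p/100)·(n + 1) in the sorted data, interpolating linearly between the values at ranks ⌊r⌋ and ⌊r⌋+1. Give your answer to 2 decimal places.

Sorted: 9.2, 9.3, 9.4, 9.5, 9.6, 9.6, 9.7, 9.8, 9.9, 9.9, 10.0, 10.1, 10.2, 10.3, 10.4, 10.4, 10.5, 10.6, 10.7, 10.8, 10.9.
n = 21.
P25: r = 5.5; ranks 5–6 are 9.6, 9.6; interpolating gives 9.6.
P75: r = 16.5; ranks 16–17 are 10.4, 10.5; interpolating gives 10.45.
Difference: 10.45 − 9.6 = 0.85.

0.85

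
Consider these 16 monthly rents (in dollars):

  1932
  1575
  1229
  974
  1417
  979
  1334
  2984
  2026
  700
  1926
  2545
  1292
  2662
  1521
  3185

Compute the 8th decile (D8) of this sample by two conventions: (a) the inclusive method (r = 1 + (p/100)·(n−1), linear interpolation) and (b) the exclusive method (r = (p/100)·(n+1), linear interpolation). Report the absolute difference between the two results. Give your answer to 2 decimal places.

Sorted: 700, 974, 979, 1229, 1292, 1334, 1417, 1521, 1575, 1926, 1932, 2026, 2545, 2662, 2984, 3185.
n = 16.
(a) r = 13 → value at rank 13 = 2545.
(b) r = 13.6; between ranks 13 (2545) and 14 (2662): 2615.2.
|2545 − 2615.2| = 70.2.

70.20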